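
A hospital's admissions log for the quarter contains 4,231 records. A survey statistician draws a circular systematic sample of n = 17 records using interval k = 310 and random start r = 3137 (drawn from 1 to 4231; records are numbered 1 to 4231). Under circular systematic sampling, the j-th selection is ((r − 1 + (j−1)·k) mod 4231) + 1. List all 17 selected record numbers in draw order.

3137, 3447, 3757, 4067, 146, 456, 766, 1076, 1386, 1696, 2006, 2316, 2626, 2936, 3246, 3556, 3866

Selection 1: 3137
Selection 2: 3137 + 310 = 3447
Selection 3: 3447 + 310 = 3757
Selection 4: 3757 + 310 = 4067
Selection 5: 4067 + 310 = 4377 → 4377 − 4231 = 146
Selection 6: 146 + 310 = 456
Selection 7: 456 + 310 = 766
Selection 8: 766 + 310 = 1076
Selection 9: 1076 + 310 = 1386
Selection 10: 1386 + 310 = 1696
Selection 11: 1696 + 310 = 2006
Selection 12: 2006 + 310 = 2316
Selection 13: 2316 + 310 = 2626
Selection 14: 2626 + 310 = 2936
Selection 15: 2936 + 310 = 3246
Selection 16: 3246 + 310 = 3556
Selection 17: 3556 + 310 = 3866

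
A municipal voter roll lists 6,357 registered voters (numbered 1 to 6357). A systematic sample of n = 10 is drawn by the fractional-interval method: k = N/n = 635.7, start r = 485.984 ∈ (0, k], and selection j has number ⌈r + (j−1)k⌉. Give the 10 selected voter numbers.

486, 1122, 1758, 2394, 3029, 3665, 4301, 4936, 5572, 6208

j=1: r + 0k = 485.984 → ⌈·⌉ = 486
j=2: r + 1k = 1121.684 → ⌈·⌉ = 1122
j=3: r + 2k = 1757.384 → ⌈·⌉ = 1758
j=4: r + 3k = 2393.084 → ⌈·⌉ = 2394
j=5: r + 4k = 3028.784 → ⌈·⌉ = 3029
j=6: r + 5k = 3664.484 → ⌈·⌉ = 3665
j=7: r + 6k = 4300.184 → ⌈·⌉ = 4301
j=8: r + 7k = 4935.884 → ⌈·⌉ = 4936
j=9: r + 8k = 5571.584 → ⌈·⌉ = 5572
j=10: r + 9k = 6207.284 → ⌈·⌉ = 6208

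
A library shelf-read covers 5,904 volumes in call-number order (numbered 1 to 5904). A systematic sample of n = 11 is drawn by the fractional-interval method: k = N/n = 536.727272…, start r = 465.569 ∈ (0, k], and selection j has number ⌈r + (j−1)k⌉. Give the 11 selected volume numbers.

466, 1003, 1540, 2076, 2613, 3150, 3686, 4223, 4760, 5297, 5833

j=1: r + 0k = 465.569 → ⌈·⌉ = 466
j=2: r + 1k = 1002.296272… → ⌈·⌉ = 1003
j=3: r + 2k = 1539.023545… → ⌈·⌉ = 1540
j=4: r + 3k = 2075.750818… → ⌈·⌉ = 2076
j=5: r + 4k = 2612.478090… → ⌈·⌉ = 2613
j=6: r + 5k = 3149.205363… → ⌈·⌉ = 3150
j=7: r + 6k = 3685.932636… → ⌈·⌉ = 3686
j=8: r + 7k = 4222.659909… → ⌈·⌉ = 4223
j=9: r + 8k = 4759.387181… → ⌈·⌉ = 4760
j=10: r + 9k = 5296.114454… → ⌈·⌉ = 5297
j=11: r + 10k = 5832.841727… → ⌈·⌉ = 5833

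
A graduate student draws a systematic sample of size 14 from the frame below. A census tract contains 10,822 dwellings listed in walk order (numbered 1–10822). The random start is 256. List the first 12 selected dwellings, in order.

256, 1029, 1802, 2575, 3348, 4121, 4894, 5667, 6440, 7213, 7986, 8759

k = N/n = 10822/14 = 773
dwelling 1: 256
dwelling 2: 256 + 773 = 1029
dwelling 3: 1029 + 773 = 1802
dwelling 4: 1802 + 773 = 2575
dwelling 5: 2575 + 773 = 3348
dwelling 6: 3348 + 773 = 4121
dwelling 7: 4121 + 773 = 4894
dwelling 8: 4894 + 773 = 5667
dwelling 9: 5667 + 773 = 6440
dwelling 10: 6440 + 773 = 7213
dwelling 11: 7213 + 773 = 7986
dwelling 12: 7986 + 773 = 8759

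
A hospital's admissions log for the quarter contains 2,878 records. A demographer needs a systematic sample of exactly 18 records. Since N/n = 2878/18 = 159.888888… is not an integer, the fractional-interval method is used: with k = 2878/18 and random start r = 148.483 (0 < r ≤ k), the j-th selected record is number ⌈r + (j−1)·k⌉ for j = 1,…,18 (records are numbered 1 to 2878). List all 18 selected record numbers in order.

j=1: r + 0k = 148.483 → ⌈·⌉ = 149
j=2: r + 1k = 308.371888… → ⌈·⌉ = 309
j=3: r + 2k = 468.260777… → ⌈·⌉ = 469
j=4: r + 3k = 628.149666… → ⌈·⌉ = 629
j=5: r + 4k = 788.038555… → ⌈·⌉ = 789
j=6: r + 5k = 947.927444… → ⌈·⌉ = 948
j=7: r + 6k = 1107.816333… → ⌈·⌉ = 1108
j=8: r + 7k = 1267.705222… → ⌈·⌉ = 1268
j=9: r + 8k = 1427.594111… → ⌈·⌉ = 1428
j=10: r + 9k = 1587.483 → ⌈·⌉ = 1588
j=11: r + 10k = 1747.371888… → ⌈·⌉ = 1748
j=12: r + 11k = 1907.260777… → ⌈·⌉ = 1908
j=13: r + 12k = 2067.149666… → ⌈·⌉ = 2068
j=14: r + 13k = 2227.038555… → ⌈·⌉ = 2228
j=15: r + 14k = 2386.927444… → ⌈·⌉ = 2387
j=16: r + 15k = 2546.816333… → ⌈·⌉ = 2547
j=17: r + 16k = 2706.705222… → ⌈·⌉ = 2707
j=18: r + 17k = 2866.594111… → ⌈·⌉ = 2867

149, 309, 469, 629, 789, 948, 1108, 1268, 1428, 1588, 1748, 1908, 2068, 2228, 2387, 2547, 2707, 2867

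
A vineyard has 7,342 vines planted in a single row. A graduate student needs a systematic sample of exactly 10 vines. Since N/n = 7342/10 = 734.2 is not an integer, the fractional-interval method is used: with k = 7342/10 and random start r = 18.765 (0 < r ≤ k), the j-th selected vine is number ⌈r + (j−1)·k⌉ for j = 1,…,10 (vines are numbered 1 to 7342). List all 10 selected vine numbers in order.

19, 753, 1488, 2222, 2956, 3690, 4424, 5159, 5893, 6627

j=1: r + 0k = 18.765 → ⌈·⌉ = 19
j=2: r + 1k = 752.965 → ⌈·⌉ = 753
j=3: r + 2k = 1487.165 → ⌈·⌉ = 1488
j=4: r + 3k = 2221.365 → ⌈·⌉ = 2222
j=5: r + 4k = 2955.565 → ⌈·⌉ = 2956
j=6: r + 5k = 3689.765 → ⌈·⌉ = 3690
j=7: r + 6k = 4423.965 → ⌈·⌉ = 4424
j=8: r + 7k = 5158.165 → ⌈·⌉ = 5159
j=9: r + 8k = 5892.365 → ⌈·⌉ = 5893
j=10: r + 9k = 6626.565 → ⌈·⌉ = 6627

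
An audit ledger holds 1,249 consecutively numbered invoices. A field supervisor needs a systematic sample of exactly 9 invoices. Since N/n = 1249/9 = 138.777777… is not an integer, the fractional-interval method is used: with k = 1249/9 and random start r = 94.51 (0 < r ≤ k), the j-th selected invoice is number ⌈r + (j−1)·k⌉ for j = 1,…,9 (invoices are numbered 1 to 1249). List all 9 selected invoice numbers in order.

95, 234, 373, 511, 650, 789, 928, 1066, 1205

j=1: r + 0k = 94.51 → ⌈·⌉ = 95
j=2: r + 1k = 233.287777… → ⌈·⌉ = 234
j=3: r + 2k = 372.065555… → ⌈·⌉ = 373
j=4: r + 3k = 510.843333… → ⌈·⌉ = 511
j=5: r + 4k = 649.621111… → ⌈·⌉ = 650
j=6: r + 5k = 788.398888… → ⌈·⌉ = 789
j=7: r + 6k = 927.176666… → ⌈·⌉ = 928
j=8: r + 7k = 1065.954444… → ⌈·⌉ = 1066
j=9: r + 8k = 1204.732222… → ⌈·⌉ = 1205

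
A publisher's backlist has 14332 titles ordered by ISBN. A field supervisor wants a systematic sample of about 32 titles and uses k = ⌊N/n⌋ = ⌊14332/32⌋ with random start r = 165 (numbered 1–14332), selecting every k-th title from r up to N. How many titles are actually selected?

k = ⌊14332/32⌋ = 447
Achieved size = ⌊(14332 − 165)/447⌋ + 1 = ⌊14167/447⌋ + 1 = 31 + 1 = 32
(last selection: 165 + 31×447 = 14022 ≤ 14332; next would be 14469 > 14332)

32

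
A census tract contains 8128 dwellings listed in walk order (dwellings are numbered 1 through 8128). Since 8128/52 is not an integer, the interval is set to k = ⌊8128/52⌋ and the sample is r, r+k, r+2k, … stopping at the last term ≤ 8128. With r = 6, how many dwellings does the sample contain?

53

k = ⌊8128/52⌋ = 156
Achieved size = ⌊(8128 − 6)/156⌋ + 1 = ⌊8122/156⌋ + 1 = 52 + 1 = 53
(last selection: 6 + 52×156 = 8118 ≤ 8128; next would be 8274 > 8128)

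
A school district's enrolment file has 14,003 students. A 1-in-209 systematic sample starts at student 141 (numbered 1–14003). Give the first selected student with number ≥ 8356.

8501

k = 209
Steps past start: ⌈(8356 − 141)/209⌉ = ⌈8215/209⌉ = 40
Selected student: 141 + 40×209 = 8501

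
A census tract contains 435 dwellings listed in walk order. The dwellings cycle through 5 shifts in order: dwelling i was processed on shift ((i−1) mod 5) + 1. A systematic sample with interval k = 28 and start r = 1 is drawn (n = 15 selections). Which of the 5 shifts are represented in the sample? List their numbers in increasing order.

1, 2, 3, 4, 5

Consecutive selections differ by k = 28, so their shift numbers differ by 28 mod 5 = 3.
gcd(28, 5) = 1, so the sample visits 5/1 = 5 distinct residues mod 5.
Start 1 is shift 1; the shifts hit are 1, 2, 3, 4, 5.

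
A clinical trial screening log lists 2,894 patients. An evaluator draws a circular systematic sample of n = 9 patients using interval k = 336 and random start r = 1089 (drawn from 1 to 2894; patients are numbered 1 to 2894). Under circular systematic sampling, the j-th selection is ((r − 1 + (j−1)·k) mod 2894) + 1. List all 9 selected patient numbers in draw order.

Selection 1: 1089
Selection 2: 1089 + 336 = 1425
Selection 3: 1425 + 336 = 1761
Selection 4: 1761 + 336 = 2097
Selection 5: 2097 + 336 = 2433
Selection 6: 2433 + 336 = 2769
Selection 7: 2769 + 336 = 3105 → 3105 − 2894 = 211
Selection 8: 211 + 336 = 547
Selection 9: 547 + 336 = 883

1089, 1425, 1761, 2097, 2433, 2769, 211, 547, 883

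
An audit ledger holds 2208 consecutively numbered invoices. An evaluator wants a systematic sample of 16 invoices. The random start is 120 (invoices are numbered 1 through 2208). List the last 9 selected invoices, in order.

k = N/n = 2208/16 = 138
8th selection = 120 + 7×138 = 1086
9th: 1086 + 138 = 1224
10th: 1224 + 138 = 1362
11th: 1362 + 138 = 1500
12th: 1500 + 138 = 1638
13th: 1638 + 138 = 1776
14th: 1776 + 138 = 1914
15th: 1914 + 138 = 2052
16th: 2052 + 138 = 2190

1086, 1224, 1362, 1500, 1638, 1776, 1914, 2052, 2190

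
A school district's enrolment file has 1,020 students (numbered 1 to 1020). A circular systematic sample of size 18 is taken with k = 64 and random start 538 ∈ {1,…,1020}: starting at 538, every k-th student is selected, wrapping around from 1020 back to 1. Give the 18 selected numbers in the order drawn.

Selection 1: 538
Selection 2: 538 + 64 = 602
Selection 3: 602 + 64 = 666
Selection 4: 666 + 64 = 730
Selection 5: 730 + 64 = 794
Selection 6: 794 + 64 = 858
Selection 7: 858 + 64 = 922
Selection 8: 922 + 64 = 986
Selection 9: 986 + 64 = 1050 → 1050 − 1020 = 30
Selection 10: 30 + 64 = 94
Selection 11: 94 + 64 = 158
Selection 12: 158 + 64 = 222
Selection 13: 222 + 64 = 286
Selection 14: 286 + 64 = 350
Selection 15: 350 + 64 = 414
Selection 16: 414 + 64 = 478
Selection 17: 478 + 64 = 542
Selection 18: 542 + 64 = 606

538, 602, 666, 730, 794, 858, 922, 986, 30, 94, 158, 222, 286, 350, 414, 478, 542, 606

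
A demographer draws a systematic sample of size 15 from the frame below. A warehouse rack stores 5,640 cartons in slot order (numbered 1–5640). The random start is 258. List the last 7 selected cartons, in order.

k = N/n = 5640/15 = 376
9th selection = 258 + 8×376 = 3266
10th: 3266 + 376 = 3642
11th: 3642 + 376 = 4018
12th: 4018 + 376 = 4394
13th: 4394 + 376 = 4770
14th: 4770 + 376 = 5146
15th: 5146 + 376 = 5522

3266, 3642, 4018, 4394, 4770, 5146, 5522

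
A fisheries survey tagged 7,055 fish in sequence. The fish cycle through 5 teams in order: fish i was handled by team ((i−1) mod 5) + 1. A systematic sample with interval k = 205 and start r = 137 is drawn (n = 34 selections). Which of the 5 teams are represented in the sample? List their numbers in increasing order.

Consecutive selections differ by k = 205, so their team numbers differ by 205 mod 5 = 0.
gcd(205, 5) = 5, so the sample visits 5/5 = 1 distinct residues mod 5.
Start 137 is team 2; the teams hit are 2.

2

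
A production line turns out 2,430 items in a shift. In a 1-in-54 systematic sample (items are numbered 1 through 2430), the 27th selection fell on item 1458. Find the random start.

54

k = 54
r = 1458 − (27−1)×54 = 1458 − 1404 = 54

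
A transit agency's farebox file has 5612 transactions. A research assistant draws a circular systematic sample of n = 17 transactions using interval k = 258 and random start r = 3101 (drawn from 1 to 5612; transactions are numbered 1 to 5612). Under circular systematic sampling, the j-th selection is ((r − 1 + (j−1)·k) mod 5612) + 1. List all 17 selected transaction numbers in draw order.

3101, 3359, 3617, 3875, 4133, 4391, 4649, 4907, 5165, 5423, 69, 327, 585, 843, 1101, 1359, 1617

Selection 1: 3101
Selection 2: 3101 + 258 = 3359
Selection 3: 3359 + 258 = 3617
Selection 4: 3617 + 258 = 3875
Selection 5: 3875 + 258 = 4133
Selection 6: 4133 + 258 = 4391
Selection 7: 4391 + 258 = 4649
Selection 8: 4649 + 258 = 4907
Selection 9: 4907 + 258 = 5165
Selection 10: 5165 + 258 = 5423
Selection 11: 5423 + 258 = 5681 → 5681 − 5612 = 69
Selection 12: 69 + 258 = 327
Selection 13: 327 + 258 = 585
Selection 14: 585 + 258 = 843
Selection 15: 843 + 258 = 1101
Selection 16: 1101 + 258 = 1359
Selection 17: 1359 + 258 = 1617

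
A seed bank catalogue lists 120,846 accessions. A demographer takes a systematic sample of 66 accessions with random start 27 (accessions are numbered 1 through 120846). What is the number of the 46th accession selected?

k = 120846/66 = 1831
46th selection = r + (46−1)·k = 27 + 45×1831 = 27 + 82395 = 82422

82422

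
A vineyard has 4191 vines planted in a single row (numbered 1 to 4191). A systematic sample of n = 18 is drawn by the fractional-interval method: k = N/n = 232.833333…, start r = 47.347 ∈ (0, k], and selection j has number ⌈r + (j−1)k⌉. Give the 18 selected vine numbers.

48, 281, 514, 746, 979, 1212, 1445, 1678, 1911, 2143, 2376, 2609, 2842, 3075, 3308, 3540, 3773, 4006

j=1: r + 0k = 47.347 → ⌈·⌉ = 48
j=2: r + 1k = 280.180333… → ⌈·⌉ = 281
j=3: r + 2k = 513.013666… → ⌈·⌉ = 514
j=4: r + 3k = 745.847 → ⌈·⌉ = 746
j=5: r + 4k = 978.680333… → ⌈·⌉ = 979
j=6: r + 5k = 1211.513666… → ⌈·⌉ = 1212
j=7: r + 6k = 1444.347 → ⌈·⌉ = 1445
j=8: r + 7k = 1677.180333… → ⌈·⌉ = 1678
j=9: r + 8k = 1910.013666… → ⌈·⌉ = 1911
j=10: r + 9k = 2142.847 → ⌈·⌉ = 2143
j=11: r + 10k = 2375.680333… → ⌈·⌉ = 2376
j=12: r + 11k = 2608.513666… → ⌈·⌉ = 2609
j=13: r + 12k = 2841.347 → ⌈·⌉ = 2842
j=14: r + 13k = 3074.180333… → ⌈·⌉ = 3075
j=15: r + 14k = 3307.013666… → ⌈·⌉ = 3308
j=16: r + 15k = 3539.847 → ⌈·⌉ = 3540
j=17: r + 16k = 3772.680333… → ⌈·⌉ = 3773
j=18: r + 17k = 4005.513666… → ⌈·⌉ = 4006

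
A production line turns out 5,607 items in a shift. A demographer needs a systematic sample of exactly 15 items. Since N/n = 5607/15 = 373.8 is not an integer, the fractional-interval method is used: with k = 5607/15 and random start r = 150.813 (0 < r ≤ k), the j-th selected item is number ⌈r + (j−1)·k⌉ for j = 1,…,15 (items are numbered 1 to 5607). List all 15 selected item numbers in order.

151, 525, 899, 1273, 1647, 2020, 2394, 2768, 3142, 3516, 3889, 4263, 4637, 5011, 5385

j=1: r + 0k = 150.813 → ⌈·⌉ = 151
j=2: r + 1k = 524.613 → ⌈·⌉ = 525
j=3: r + 2k = 898.413 → ⌈·⌉ = 899
j=4: r + 3k = 1272.213 → ⌈·⌉ = 1273
j=5: r + 4k = 1646.013 → ⌈·⌉ = 1647
j=6: r + 5k = 2019.813 → ⌈·⌉ = 2020
j=7: r + 6k = 2393.613 → ⌈·⌉ = 2394
j=8: r + 7k = 2767.413 → ⌈·⌉ = 2768
j=9: r + 8k = 3141.213 → ⌈·⌉ = 3142
j=10: r + 9k = 3515.013 → ⌈·⌉ = 3516
j=11: r + 10k = 3888.813 → ⌈·⌉ = 3889
j=12: r + 11k = 4262.613 → ⌈·⌉ = 4263
j=13: r + 12k = 4636.413 → ⌈·⌉ = 4637
j=14: r + 13k = 5010.213 → ⌈·⌉ = 5011
j=15: r + 14k = 5384.013 → ⌈·⌉ = 5385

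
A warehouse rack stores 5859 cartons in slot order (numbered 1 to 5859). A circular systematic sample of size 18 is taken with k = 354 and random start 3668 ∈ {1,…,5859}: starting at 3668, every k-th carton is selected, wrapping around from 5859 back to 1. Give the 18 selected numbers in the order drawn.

3668, 4022, 4376, 4730, 5084, 5438, 5792, 287, 641, 995, 1349, 1703, 2057, 2411, 2765, 3119, 3473, 3827

Selection 1: 3668
Selection 2: 3668 + 354 = 4022
Selection 3: 4022 + 354 = 4376
Selection 4: 4376 + 354 = 4730
Selection 5: 4730 + 354 = 5084
Selection 6: 5084 + 354 = 5438
Selection 7: 5438 + 354 = 5792
Selection 8: 5792 + 354 = 6146 → 6146 − 5859 = 287
Selection 9: 287 + 354 = 641
Selection 10: 641 + 354 = 995
Selection 11: 995 + 354 = 1349
Selection 12: 1349 + 354 = 1703
Selection 13: 1703 + 354 = 2057
Selection 14: 2057 + 354 = 2411
Selection 15: 2411 + 354 = 2765
Selection 16: 2765 + 354 = 3119
Selection 17: 3119 + 354 = 3473
Selection 18: 3473 + 354 = 3827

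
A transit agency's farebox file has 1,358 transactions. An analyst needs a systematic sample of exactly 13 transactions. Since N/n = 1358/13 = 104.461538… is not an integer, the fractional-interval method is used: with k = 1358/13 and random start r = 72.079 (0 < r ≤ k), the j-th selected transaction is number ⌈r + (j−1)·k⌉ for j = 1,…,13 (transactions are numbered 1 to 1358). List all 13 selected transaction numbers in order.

j=1: r + 0k = 72.079 → ⌈·⌉ = 73
j=2: r + 1k = 176.540538… → ⌈·⌉ = 177
j=3: r + 2k = 281.002076… → ⌈·⌉ = 282
j=4: r + 3k = 385.463615… → ⌈·⌉ = 386
j=5: r + 4k = 489.925153… → ⌈·⌉ = 490
j=6: r + 5k = 594.386692… → ⌈·⌉ = 595
j=7: r + 6k = 698.848230… → ⌈·⌉ = 699
j=8: r + 7k = 803.309769… → ⌈·⌉ = 804
j=9: r + 8k = 907.771307… → ⌈·⌉ = 908
j=10: r + 9k = 1012.232846… → ⌈·⌉ = 1013
j=11: r + 10k = 1116.694384… → ⌈·⌉ = 1117
j=12: r + 11k = 1221.155923… → ⌈·⌉ = 1222
j=13: r + 12k = 1325.617461… → ⌈·⌉ = 1326

73, 177, 282, 386, 490, 595, 699, 804, 908, 1013, 1117, 1222, 1326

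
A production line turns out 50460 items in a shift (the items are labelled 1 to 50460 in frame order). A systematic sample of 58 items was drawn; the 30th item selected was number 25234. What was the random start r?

4

k = 50460/58 = 870
r = 25234 − (30−1)×870 = 25234 − 25230 = 4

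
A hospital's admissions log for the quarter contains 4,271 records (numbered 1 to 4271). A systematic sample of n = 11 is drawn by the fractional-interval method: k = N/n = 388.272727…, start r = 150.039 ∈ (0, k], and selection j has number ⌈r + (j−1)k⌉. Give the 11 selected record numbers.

151, 539, 927, 1315, 1704, 2092, 2480, 2868, 3257, 3645, 4033

j=1: r + 0k = 150.039 → ⌈·⌉ = 151
j=2: r + 1k = 538.311727… → ⌈·⌉ = 539
j=3: r + 2k = 926.584454… → ⌈·⌉ = 927
j=4: r + 3k = 1314.857181… → ⌈·⌉ = 1315
j=5: r + 4k = 1703.129909… → ⌈·⌉ = 1704
j=6: r + 5k = 2091.402636… → ⌈·⌉ = 2092
j=7: r + 6k = 2479.675363… → ⌈·⌉ = 2480
j=8: r + 7k = 2867.948090… → ⌈·⌉ = 2868
j=9: r + 8k = 3256.220818… → ⌈·⌉ = 3257
j=10: r + 9k = 3644.493545… → ⌈·⌉ = 3645
j=11: r + 10k = 4032.766272… → ⌈·⌉ = 4033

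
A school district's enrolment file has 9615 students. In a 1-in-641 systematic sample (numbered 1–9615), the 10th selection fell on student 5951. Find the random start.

182

k = 641
r = 5951 − (10−1)×641 = 5951 − 5769 = 182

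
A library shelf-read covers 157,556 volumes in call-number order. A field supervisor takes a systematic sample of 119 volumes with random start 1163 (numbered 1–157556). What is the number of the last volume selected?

157395

k = 157556/119 = 1324
119th selection = r + (119−1)·k = 1163 + 118×1324 = 1163 + 156232 = 157395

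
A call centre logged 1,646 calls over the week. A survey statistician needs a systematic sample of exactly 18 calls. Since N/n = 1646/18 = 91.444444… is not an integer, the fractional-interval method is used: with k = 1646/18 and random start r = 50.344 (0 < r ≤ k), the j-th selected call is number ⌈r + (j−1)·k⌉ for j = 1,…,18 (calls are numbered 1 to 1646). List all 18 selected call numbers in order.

j=1: r + 0k = 50.344 → ⌈·⌉ = 51
j=2: r + 1k = 141.788444… → ⌈·⌉ = 142
j=3: r + 2k = 233.232888… → ⌈·⌉ = 234
j=4: r + 3k = 324.677333… → ⌈·⌉ = 325
j=5: r + 4k = 416.121777… → ⌈·⌉ = 417
j=6: r + 5k = 507.566222… → ⌈·⌉ = 508
j=7: r + 6k = 599.010666… → ⌈·⌉ = 600
j=8: r + 7k = 690.455111… → ⌈·⌉ = 691
j=9: r + 8k = 781.899555… → ⌈·⌉ = 782
j=10: r + 9k = 873.344 → ⌈·⌉ = 874
j=11: r + 10k = 964.788444… → ⌈·⌉ = 965
j=12: r + 11k = 1056.232888… → ⌈·⌉ = 1057
j=13: r + 12k = 1147.677333… → ⌈·⌉ = 1148
j=14: r + 13k = 1239.121777… → ⌈·⌉ = 1240
j=15: r + 14k = 1330.566222… → ⌈·⌉ = 1331
j=16: r + 15k = 1422.010666… → ⌈·⌉ = 1423
j=17: r + 16k = 1513.455111… → ⌈·⌉ = 1514
j=18: r + 17k = 1604.899555… → ⌈·⌉ = 1605

51, 142, 234, 325, 417, 508, 600, 691, 782, 874, 965, 1057, 1148, 1240, 1331, 1423, 1514, 1605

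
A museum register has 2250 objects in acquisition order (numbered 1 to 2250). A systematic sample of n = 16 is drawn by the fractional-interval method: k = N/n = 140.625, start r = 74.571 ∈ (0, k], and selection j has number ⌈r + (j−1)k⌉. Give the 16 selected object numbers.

j=1: r + 0k = 74.571 → ⌈·⌉ = 75
j=2: r + 1k = 215.196 → ⌈·⌉ = 216
j=3: r + 2k = 355.821 → ⌈·⌉ = 356
j=4: r + 3k = 496.446 → ⌈·⌉ = 497
j=5: r + 4k = 637.071 → ⌈·⌉ = 638
j=6: r + 5k = 777.696 → ⌈·⌉ = 778
j=7: r + 6k = 918.321 → ⌈·⌉ = 919
j=8: r + 7k = 1058.946 → ⌈·⌉ = 1059
j=9: r + 8k = 1199.571 → ⌈·⌉ = 1200
j=10: r + 9k = 1340.196 → ⌈·⌉ = 1341
j=11: r + 10k = 1480.821 → ⌈·⌉ = 1481
j=12: r + 11k = 1621.446 → ⌈·⌉ = 1622
j=13: r + 12k = 1762.071 → ⌈·⌉ = 1763
j=14: r + 13k = 1902.696 → ⌈·⌉ = 1903
j=15: r + 14k = 2043.321 → ⌈·⌉ = 2044
j=16: r + 15k = 2183.946 → ⌈·⌉ = 2184

75, 216, 356, 497, 638, 778, 919, 1059, 1200, 1341, 1481, 1622, 1763, 1903, 2044, 2184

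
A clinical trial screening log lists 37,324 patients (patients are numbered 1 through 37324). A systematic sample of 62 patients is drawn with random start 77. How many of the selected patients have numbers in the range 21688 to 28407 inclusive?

12

k = 37324/62 = 602
First selection ≥ 21688: 77 + ⌈(21688−77)/602⌉·602 = 77 + 36×602 = 21749
Last selection ≤ 28407: 77 + ⌊(28407−77)/602⌋·602 = 77 + 47×602 = 28371
Count = 47 − 36 + 1 = 12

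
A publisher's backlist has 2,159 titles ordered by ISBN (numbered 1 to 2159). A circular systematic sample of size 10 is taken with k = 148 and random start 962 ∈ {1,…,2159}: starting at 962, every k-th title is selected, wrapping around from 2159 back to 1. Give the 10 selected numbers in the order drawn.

962, 1110, 1258, 1406, 1554, 1702, 1850, 1998, 2146, 135

Selection 1: 962
Selection 2: 962 + 148 = 1110
Selection 3: 1110 + 148 = 1258
Selection 4: 1258 + 148 = 1406
Selection 5: 1406 + 148 = 1554
Selection 6: 1554 + 148 = 1702
Selection 7: 1702 + 148 = 1850
Selection 8: 1850 + 148 = 1998
Selection 9: 1998 + 148 = 2146
Selection 10: 2146 + 148 = 2294 → 2294 − 2159 = 135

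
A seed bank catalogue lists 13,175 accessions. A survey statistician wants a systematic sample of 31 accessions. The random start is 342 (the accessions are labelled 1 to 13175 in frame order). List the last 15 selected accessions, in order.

k = N/n = 13175/31 = 425
17th selection = 342 + 16×425 = 7142
18th: 7142 + 425 = 7567
19th: 7567 + 425 = 7992
20th: 7992 + 425 = 8417
21st: 8417 + 425 = 8842
22nd: 8842 + 425 = 9267
23rd: 9267 + 425 = 9692
24th: 9692 + 425 = 10117
25th: 10117 + 425 = 10542
26th: 10542 + 425 = 10967
27th: 10967 + 425 = 11392
28th: 11392 + 425 = 11817
29th: 11817 + 425 = 12242
30th: 12242 + 425 = 12667
31st: 12667 + 425 = 13092

7142, 7567, 7992, 8417, 8842, 9267, 9692, 10117, 10542, 10967, 11392, 11817, 12242, 12667, 13092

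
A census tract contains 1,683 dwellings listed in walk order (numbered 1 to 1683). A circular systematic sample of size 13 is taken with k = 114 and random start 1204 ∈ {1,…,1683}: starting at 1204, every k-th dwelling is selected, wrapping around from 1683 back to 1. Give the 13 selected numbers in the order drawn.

1204, 1318, 1432, 1546, 1660, 91, 205, 319, 433, 547, 661, 775, 889

Selection 1: 1204
Selection 2: 1204 + 114 = 1318
Selection 3: 1318 + 114 = 1432
Selection 4: 1432 + 114 = 1546
Selection 5: 1546 + 114 = 1660
Selection 6: 1660 + 114 = 1774 → 1774 − 1683 = 91
Selection 7: 91 + 114 = 205
Selection 8: 205 + 114 = 319
Selection 9: 319 + 114 = 433
Selection 10: 433 + 114 = 547
Selection 11: 547 + 114 = 661
Selection 12: 661 + 114 = 775
Selection 13: 775 + 114 = 889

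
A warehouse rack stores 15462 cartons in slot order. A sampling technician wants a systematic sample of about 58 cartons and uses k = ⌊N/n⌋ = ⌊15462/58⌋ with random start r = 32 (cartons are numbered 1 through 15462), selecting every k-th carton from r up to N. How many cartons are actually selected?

59

k = ⌊15462/58⌋ = 266
Achieved size = ⌊(15462 − 32)/266⌋ + 1 = ⌊15430/266⌋ + 1 = 58 + 1 = 59
(last selection: 32 + 58×266 = 15460 ≤ 15462; next would be 15726 > 15462)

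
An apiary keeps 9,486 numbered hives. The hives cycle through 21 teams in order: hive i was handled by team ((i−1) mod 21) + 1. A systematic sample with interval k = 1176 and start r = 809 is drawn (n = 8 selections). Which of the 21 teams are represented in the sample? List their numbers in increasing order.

11

Consecutive selections differ by k = 1176, so their team numbers differ by 1176 mod 21 = 0.
gcd(1176, 21) = 21, so the sample visits 21/21 = 1 distinct residues mod 21.
Start 809 is team 11; the teams hit are 11.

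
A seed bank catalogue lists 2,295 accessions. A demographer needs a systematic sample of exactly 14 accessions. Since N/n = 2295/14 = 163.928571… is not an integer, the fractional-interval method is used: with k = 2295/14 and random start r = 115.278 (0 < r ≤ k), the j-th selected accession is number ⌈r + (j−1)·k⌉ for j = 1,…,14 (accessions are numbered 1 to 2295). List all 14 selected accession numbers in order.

j=1: r + 0k = 115.278 → ⌈·⌉ = 116
j=2: r + 1k = 279.206571… → ⌈·⌉ = 280
j=3: r + 2k = 443.135142… → ⌈·⌉ = 444
j=4: r + 3k = 607.063714… → ⌈·⌉ = 608
j=5: r + 4k = 770.992285… → ⌈·⌉ = 771
j=6: r + 5k = 934.920857… → ⌈·⌉ = 935
j=7: r + 6k = 1098.849428… → ⌈·⌉ = 1099
j=8: r + 7k = 1262.778 → ⌈·⌉ = 1263
j=9: r + 8k = 1426.706571… → ⌈·⌉ = 1427
j=10: r + 9k = 1590.635142… → ⌈·⌉ = 1591
j=11: r + 10k = 1754.563714… → ⌈·⌉ = 1755
j=12: r + 11k = 1918.492285… → ⌈·⌉ = 1919
j=13: r + 12k = 2082.420857… → ⌈·⌉ = 2083
j=14: r + 13k = 2246.349428… → ⌈·⌉ = 2247

116, 280, 444, 608, 771, 935, 1099, 1263, 1427, 1591, 1755, 1919, 2083, 2247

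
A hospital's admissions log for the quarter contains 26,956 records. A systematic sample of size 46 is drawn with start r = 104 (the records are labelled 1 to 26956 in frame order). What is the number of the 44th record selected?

25302

k = 26956/46 = 586
44th selection = r + (44−1)·k = 104 + 43×586 = 104 + 25198 = 25302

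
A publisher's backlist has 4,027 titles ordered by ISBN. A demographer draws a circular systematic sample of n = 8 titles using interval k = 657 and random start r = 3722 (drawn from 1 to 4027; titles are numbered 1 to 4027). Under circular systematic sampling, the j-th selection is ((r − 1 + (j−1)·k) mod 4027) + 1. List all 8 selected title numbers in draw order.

Selection 1: 3722
Selection 2: 3722 + 657 = 4379 → 4379 − 4027 = 352
Selection 3: 352 + 657 = 1009
Selection 4: 1009 + 657 = 1666
Selection 5: 1666 + 657 = 2323
Selection 6: 2323 + 657 = 2980
Selection 7: 2980 + 657 = 3637
Selection 8: 3637 + 657 = 4294 → 4294 − 4027 = 267

3722, 352, 1009, 1666, 2323, 2980, 3637, 267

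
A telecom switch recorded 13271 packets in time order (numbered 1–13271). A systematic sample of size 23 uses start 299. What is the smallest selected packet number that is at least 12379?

k = 13271/23 = 577
Steps past start: ⌈(12379 − 299)/577⌉ = ⌈12080/577⌉ = 21
Selected packet: 299 + 21×577 = 12416

12416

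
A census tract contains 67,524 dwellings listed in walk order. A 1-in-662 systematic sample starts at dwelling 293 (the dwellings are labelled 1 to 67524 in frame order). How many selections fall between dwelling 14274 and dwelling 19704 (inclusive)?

8

k = 662
First selection ≥ 14274: 293 + ⌈(14274−293)/662⌉·662 = 293 + 22×662 = 14857
Last selection ≤ 19704: 293 + ⌊(19704−293)/662⌋·662 = 293 + 29×662 = 19491
Count = 29 − 22 + 1 = 8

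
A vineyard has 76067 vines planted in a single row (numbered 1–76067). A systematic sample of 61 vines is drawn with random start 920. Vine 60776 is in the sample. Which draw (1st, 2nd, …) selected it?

49

k = 76067/61 = 1247
position = (60776 − 920)/1247 + 1 = 59856/1247 + 1 = 48 + 1 = 49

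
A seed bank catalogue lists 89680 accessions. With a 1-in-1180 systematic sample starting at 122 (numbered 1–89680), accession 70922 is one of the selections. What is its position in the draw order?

61

k = 1180
position = (70922 − 122)/1180 + 1 = 70800/1180 + 1 = 60 + 1 = 61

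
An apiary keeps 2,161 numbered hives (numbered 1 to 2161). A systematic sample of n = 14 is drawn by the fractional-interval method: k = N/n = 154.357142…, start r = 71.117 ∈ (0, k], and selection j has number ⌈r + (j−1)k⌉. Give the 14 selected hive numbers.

j=1: r + 0k = 71.117 → ⌈·⌉ = 72
j=2: r + 1k = 225.474142… → ⌈·⌉ = 226
j=3: r + 2k = 379.831285… → ⌈·⌉ = 380
j=4: r + 3k = 534.188428… → ⌈·⌉ = 535
j=5: r + 4k = 688.545571… → ⌈·⌉ = 689
j=6: r + 5k = 842.902714… → ⌈·⌉ = 843
j=7: r + 6k = 997.259857… → ⌈·⌉ = 998
j=8: r + 7k = 1151.617 → ⌈·⌉ = 1152
j=9: r + 8k = 1305.974142… → ⌈·⌉ = 1306
j=10: r + 9k = 1460.331285… → ⌈·⌉ = 1461
j=11: r + 10k = 1614.688428… → ⌈·⌉ = 1615
j=12: r + 11k = 1769.045571… → ⌈·⌉ = 1770
j=13: r + 12k = 1923.402714… → ⌈·⌉ = 1924
j=14: r + 13k = 2077.759857… → ⌈·⌉ = 2078

72, 226, 380, 535, 689, 843, 998, 1152, 1306, 1461, 1615, 1770, 1924, 2078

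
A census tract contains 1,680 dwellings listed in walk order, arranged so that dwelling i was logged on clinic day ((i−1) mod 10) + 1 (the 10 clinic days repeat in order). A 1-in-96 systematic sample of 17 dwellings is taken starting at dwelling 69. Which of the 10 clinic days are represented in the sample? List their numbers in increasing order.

1, 3, 5, 7, 9

Consecutive selections differ by k = 96, so their clinic day numbers differ by 96 mod 10 = 6.
gcd(96, 10) = 2, so the sample visits 10/2 = 5 distinct residues mod 10.
Start 69 is clinic day 9; the clinic days hit are 1, 3, 5, 7, 9.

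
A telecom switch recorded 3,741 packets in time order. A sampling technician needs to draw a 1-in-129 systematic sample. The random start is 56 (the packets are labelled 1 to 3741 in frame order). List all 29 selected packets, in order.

packet 1: 56
packet 2: 56 + 129 = 185
packet 3: 185 + 129 = 314
packet 4: 314 + 129 = 443
packet 5: 443 + 129 = 572
packet 6: 572 + 129 = 701
packet 7: 701 + 129 = 830
packet 8: 830 + 129 = 959
packet 9: 959 + 129 = 1088
packet 10: 1088 + 129 = 1217
packet 11: 1217 + 129 = 1346
packet 12: 1346 + 129 = 1475
packet 13: 1475 + 129 = 1604
packet 14: 1604 + 129 = 1733
packet 15: 1733 + 129 = 1862
packet 16: 1862 + 129 = 1991
packet 17: 1991 + 129 = 2120
packet 18: 2120 + 129 = 2249
packet 19: 2249 + 129 = 2378
packet 20: 2378 + 129 = 2507
packet 21: 2507 + 129 = 2636
packet 22: 2636 + 129 = 2765
packet 23: 2765 + 129 = 2894
packet 24: 2894 + 129 = 3023
packet 25: 3023 + 129 = 3152
packet 26: 3152 + 129 = 3281
packet 27: 3281 + 129 = 3410
packet 28: 3410 + 129 = 3539
packet 29: 3539 + 129 = 3668

56, 185, 314, 443, 572, 701, 830, 959, 1088, 1217, 1346, 1475, 1604, 1733, 1862, 1991, 2120, 2249, 2378, 2507, 2636, 2765, 2894, 3023, 3152, 3281, 3410, 3539, 3668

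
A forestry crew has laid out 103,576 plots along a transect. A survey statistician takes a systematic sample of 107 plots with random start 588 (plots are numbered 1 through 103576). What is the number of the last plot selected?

k = 103576/107 = 968
107th selection = r + (107−1)·k = 588 + 106×968 = 588 + 102608 = 103196

103196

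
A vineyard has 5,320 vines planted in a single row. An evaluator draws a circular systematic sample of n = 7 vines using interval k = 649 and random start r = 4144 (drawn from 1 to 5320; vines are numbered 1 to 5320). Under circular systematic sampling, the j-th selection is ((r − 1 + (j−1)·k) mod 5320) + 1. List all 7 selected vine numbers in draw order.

4144, 4793, 122, 771, 1420, 2069, 2718

Selection 1: 4144
Selection 2: 4144 + 649 = 4793
Selection 3: 4793 + 649 = 5442 → 5442 − 5320 = 122
Selection 4: 122 + 649 = 771
Selection 5: 771 + 649 = 1420
Selection 6: 1420 + 649 = 2069
Selection 7: 2069 + 649 = 2718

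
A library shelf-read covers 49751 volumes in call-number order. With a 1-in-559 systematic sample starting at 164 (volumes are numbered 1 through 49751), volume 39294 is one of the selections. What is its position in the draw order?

k = 559
position = (39294 − 164)/559 + 1 = 39130/559 + 1 = 70 + 1 = 71

71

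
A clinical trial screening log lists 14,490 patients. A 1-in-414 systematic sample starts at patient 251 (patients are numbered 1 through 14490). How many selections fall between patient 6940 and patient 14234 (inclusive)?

k = 414
First selection ≥ 6940: 251 + ⌈(6940−251)/414⌉·414 = 251 + 17×414 = 7289
Last selection ≤ 14234: 251 + ⌊(14234−251)/414⌋·414 = 251 + 33×414 = 13913
Count = 33 − 17 + 1 = 17

17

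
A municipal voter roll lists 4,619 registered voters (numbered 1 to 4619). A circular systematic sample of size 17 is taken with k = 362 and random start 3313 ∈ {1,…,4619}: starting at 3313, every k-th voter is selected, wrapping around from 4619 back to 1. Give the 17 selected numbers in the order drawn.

Selection 1: 3313
Selection 2: 3313 + 362 = 3675
Selection 3: 3675 + 362 = 4037
Selection 4: 4037 + 362 = 4399
Selection 5: 4399 + 362 = 4761 → 4761 − 4619 = 142
Selection 6: 142 + 362 = 504
Selection 7: 504 + 362 = 866
Selection 8: 866 + 362 = 1228
Selection 9: 1228 + 362 = 1590
Selection 10: 1590 + 362 = 1952
Selection 11: 1952 + 362 = 2314
Selection 12: 2314 + 362 = 2676
Selection 13: 2676 + 362 = 3038
Selection 14: 3038 + 362 = 3400
Selection 15: 3400 + 362 = 3762
Selection 16: 3762 + 362 = 4124
Selection 17: 4124 + 362 = 4486

3313, 3675, 4037, 4399, 142, 504, 866, 1228, 1590, 1952, 2314, 2676, 3038, 3400, 3762, 4124, 4486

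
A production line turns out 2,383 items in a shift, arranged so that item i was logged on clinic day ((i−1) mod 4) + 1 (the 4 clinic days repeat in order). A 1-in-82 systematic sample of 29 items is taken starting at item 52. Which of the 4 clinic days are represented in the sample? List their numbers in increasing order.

2, 4

Consecutive selections differ by k = 82, so their clinic day numbers differ by 82 mod 4 = 2.
gcd(82, 4) = 2, so the sample visits 4/2 = 2 distinct residues mod 4.
Start 52 is clinic day 4; the clinic days hit are 2, 4.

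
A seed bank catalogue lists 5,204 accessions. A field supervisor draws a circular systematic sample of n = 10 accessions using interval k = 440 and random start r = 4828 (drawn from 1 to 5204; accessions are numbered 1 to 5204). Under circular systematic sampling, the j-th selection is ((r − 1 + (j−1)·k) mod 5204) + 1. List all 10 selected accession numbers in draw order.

Selection 1: 4828
Selection 2: 4828 + 440 = 5268 → 5268 − 5204 = 64
Selection 3: 64 + 440 = 504
Selection 4: 504 + 440 = 944
Selection 5: 944 + 440 = 1384
Selection 6: 1384 + 440 = 1824
Selection 7: 1824 + 440 = 2264
Selection 8: 2264 + 440 = 2704
Selection 9: 2704 + 440 = 3144
Selection 10: 3144 + 440 = 3584

4828, 64, 504, 944, 1384, 1824, 2264, 2704, 3144, 3584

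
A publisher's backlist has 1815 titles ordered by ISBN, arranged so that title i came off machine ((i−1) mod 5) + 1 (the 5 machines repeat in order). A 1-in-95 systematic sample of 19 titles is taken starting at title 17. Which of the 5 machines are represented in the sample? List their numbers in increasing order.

2

Consecutive selections differ by k = 95, so their machine numbers differ by 95 mod 5 = 0.
gcd(95, 5) = 5, so the sample visits 5/5 = 1 distinct residues mod 5.
Start 17 is machine 2; the machines hit are 2.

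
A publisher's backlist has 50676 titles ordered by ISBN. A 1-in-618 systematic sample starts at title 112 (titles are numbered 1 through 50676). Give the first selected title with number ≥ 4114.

4438

k = 618
Steps past start: ⌈(4114 − 112)/618⌉ = ⌈4002/618⌉ = 7
Selected title: 112 + 7×618 = 4438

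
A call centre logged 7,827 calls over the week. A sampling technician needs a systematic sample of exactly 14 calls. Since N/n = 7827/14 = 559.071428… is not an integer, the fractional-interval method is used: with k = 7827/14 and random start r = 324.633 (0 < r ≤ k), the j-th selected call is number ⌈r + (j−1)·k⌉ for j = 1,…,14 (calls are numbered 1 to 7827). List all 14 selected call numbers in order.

j=1: r + 0k = 324.633 → ⌈·⌉ = 325
j=2: r + 1k = 883.704428… → ⌈·⌉ = 884
j=3: r + 2k = 1442.775857… → ⌈·⌉ = 1443
j=4: r + 3k = 2001.847285… → ⌈·⌉ = 2002
j=5: r + 4k = 2560.918714… → ⌈·⌉ = 2561
j=6: r + 5k = 3119.990142… → ⌈·⌉ = 3120
j=7: r + 6k = 3679.061571… → ⌈·⌉ = 3680
j=8: r + 7k = 4238.133 → ⌈·⌉ = 4239
j=9: r + 8k = 4797.204428… → ⌈·⌉ = 4798
j=10: r + 9k = 5356.275857… → ⌈·⌉ = 5357
j=11: r + 10k = 5915.347285… → ⌈·⌉ = 5916
j=12: r + 11k = 6474.418714… → ⌈·⌉ = 6475
j=13: r + 12k = 7033.490142… → ⌈·⌉ = 7034
j=14: r + 13k = 7592.561571… → ⌈·⌉ = 7593

325, 884, 1443, 2002, 2561, 3120, 3680, 4239, 4798, 5357, 5916, 6475, 7034, 7593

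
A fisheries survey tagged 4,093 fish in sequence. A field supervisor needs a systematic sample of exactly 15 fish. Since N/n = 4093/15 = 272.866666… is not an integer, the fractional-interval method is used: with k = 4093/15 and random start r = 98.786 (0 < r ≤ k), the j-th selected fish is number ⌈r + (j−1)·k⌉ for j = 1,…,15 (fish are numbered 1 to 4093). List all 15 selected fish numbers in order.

99, 372, 645, 918, 1191, 1464, 1736, 2009, 2282, 2555, 2828, 3101, 3374, 3647, 3919

j=1: r + 0k = 98.786 → ⌈·⌉ = 99
j=2: r + 1k = 371.652666… → ⌈·⌉ = 372
j=3: r + 2k = 644.519333… → ⌈·⌉ = 645
j=4: r + 3k = 917.386 → ⌈·⌉ = 918
j=5: r + 4k = 1190.252666… → ⌈·⌉ = 1191
j=6: r + 5k = 1463.119333… → ⌈·⌉ = 1464
j=7: r + 6k = 1735.986 → ⌈·⌉ = 1736
j=8: r + 7k = 2008.852666… → ⌈·⌉ = 2009
j=9: r + 8k = 2281.719333… → ⌈·⌉ = 2282
j=10: r + 9k = 2554.586 → ⌈·⌉ = 2555
j=11: r + 10k = 2827.452666… → ⌈·⌉ = 2828
j=12: r + 11k = 3100.319333… → ⌈·⌉ = 3101
j=13: r + 12k = 3373.186 → ⌈·⌉ = 3374
j=14: r + 13k = 3646.052666… → ⌈·⌉ = 3647
j=15: r + 14k = 3918.919333… → ⌈·⌉ = 3919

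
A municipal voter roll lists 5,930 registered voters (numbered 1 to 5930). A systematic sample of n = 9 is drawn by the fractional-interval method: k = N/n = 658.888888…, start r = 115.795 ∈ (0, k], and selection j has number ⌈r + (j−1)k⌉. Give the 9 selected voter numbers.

116, 775, 1434, 2093, 2752, 3411, 4070, 4729, 5387

j=1: r + 0k = 115.795 → ⌈·⌉ = 116
j=2: r + 1k = 774.683888… → ⌈·⌉ = 775
j=3: r + 2k = 1433.572777… → ⌈·⌉ = 1434
j=4: r + 3k = 2092.461666… → ⌈·⌉ = 2093
j=5: r + 4k = 2751.350555… → ⌈·⌉ = 2752
j=6: r + 5k = 3410.239444… → ⌈·⌉ = 3411
j=7: r + 6k = 4069.128333… → ⌈·⌉ = 4070
j=8: r + 7k = 4728.017222… → ⌈·⌉ = 4729
j=9: r + 8k = 5386.906111… → ⌈·⌉ = 5387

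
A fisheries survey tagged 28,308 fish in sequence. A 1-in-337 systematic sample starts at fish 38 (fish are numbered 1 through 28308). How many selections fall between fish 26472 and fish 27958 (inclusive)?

k = 337
First selection ≥ 26472: 38 + ⌈(26472−38)/337⌉·337 = 38 + 79×337 = 26661
Last selection ≤ 27958: 38 + ⌊(27958−38)/337⌋·337 = 38 + 82×337 = 27672
Count = 82 − 79 + 1 = 4

4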